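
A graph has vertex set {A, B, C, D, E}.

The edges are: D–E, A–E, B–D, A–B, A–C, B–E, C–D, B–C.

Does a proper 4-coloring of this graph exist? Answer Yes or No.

Yes

The chromatic number is 3. B, D, E are mutually adjacent, so at least 3 colors are needed.
One proper 3-coloring: A=2, B=1, C=3, D=2, E=3.
Since 4 ≥ 3, a proper 4-coloring certainly exists.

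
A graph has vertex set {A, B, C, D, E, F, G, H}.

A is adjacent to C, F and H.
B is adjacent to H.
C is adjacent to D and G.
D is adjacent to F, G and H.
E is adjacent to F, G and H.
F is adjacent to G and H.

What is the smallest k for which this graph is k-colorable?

3

C, D, G are mutually adjacent, so at least 3 colors are needed.
3 colors suffice: color red → {G, H}; color blue → {B, C, F}; color green → {A, D, E}. Every edge joins two different colors.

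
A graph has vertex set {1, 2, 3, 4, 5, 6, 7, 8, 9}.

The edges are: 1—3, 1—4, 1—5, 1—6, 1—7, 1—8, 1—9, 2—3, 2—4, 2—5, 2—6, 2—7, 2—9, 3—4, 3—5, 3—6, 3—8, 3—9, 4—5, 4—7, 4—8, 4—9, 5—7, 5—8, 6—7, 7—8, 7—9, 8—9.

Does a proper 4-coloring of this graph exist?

No

1, 4, 7, 8, 9 are mutually adjacent (a clique of size 5), so at least 5 colors are needed.
So 4 colors are not enough.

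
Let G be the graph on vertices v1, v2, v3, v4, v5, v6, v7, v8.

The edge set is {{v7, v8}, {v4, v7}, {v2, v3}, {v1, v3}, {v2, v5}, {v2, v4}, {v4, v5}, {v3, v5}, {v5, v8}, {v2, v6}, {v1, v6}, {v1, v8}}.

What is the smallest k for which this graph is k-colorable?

v2, v4, v5 form a triangle, so at least 3 colors are needed.
A valid assignment using 3 colors: v1=B, v2=R, v3=G, v4=G, v5=B, v6=G, v7=B, v8=R. Every edge joins two different colors.

3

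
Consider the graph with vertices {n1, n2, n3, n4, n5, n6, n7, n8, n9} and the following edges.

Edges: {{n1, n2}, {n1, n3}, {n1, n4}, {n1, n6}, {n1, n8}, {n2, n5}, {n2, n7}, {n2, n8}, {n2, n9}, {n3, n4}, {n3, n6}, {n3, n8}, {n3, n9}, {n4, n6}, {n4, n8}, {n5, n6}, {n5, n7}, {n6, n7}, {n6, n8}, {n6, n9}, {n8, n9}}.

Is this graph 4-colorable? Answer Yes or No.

No

n1, n3, n4, n6, n8 are pairwise adjacent (a clique of size 5), so at least 5 colors are needed.
So 4 colors are not enough.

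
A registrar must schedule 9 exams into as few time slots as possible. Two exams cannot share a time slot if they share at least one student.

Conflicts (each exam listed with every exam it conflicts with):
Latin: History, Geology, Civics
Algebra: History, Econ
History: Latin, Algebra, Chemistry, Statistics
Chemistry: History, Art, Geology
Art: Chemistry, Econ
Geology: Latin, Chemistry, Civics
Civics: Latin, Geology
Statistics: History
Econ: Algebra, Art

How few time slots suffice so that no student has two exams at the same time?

Latin, Geology, Civics are mutually in conflict, so at least 3 time slots are needed.
3 time slots suffice: time slot 1 → {History, Art, Geology}; time slot 2 → {Latin, Algebra, Chemistry, Statistics}; time slot 3 → {Civics, Econ}. Every pair that conflicts lands in different time slots.

3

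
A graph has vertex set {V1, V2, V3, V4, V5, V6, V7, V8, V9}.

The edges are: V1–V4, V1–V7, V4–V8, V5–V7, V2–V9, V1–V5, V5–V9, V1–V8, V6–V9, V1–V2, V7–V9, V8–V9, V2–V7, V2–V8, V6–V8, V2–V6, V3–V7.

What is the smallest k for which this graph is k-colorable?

4

V2, V6, V8, V9 are pairwise adjacent (a clique of size 4), so at least 4 colors are needed.
4 colors suffice: V1=R, V2=G, V3=R, V4=G, V5=G, V6=Y, V7=B, V8=B, V9=R. No two adjacent vertices share a color.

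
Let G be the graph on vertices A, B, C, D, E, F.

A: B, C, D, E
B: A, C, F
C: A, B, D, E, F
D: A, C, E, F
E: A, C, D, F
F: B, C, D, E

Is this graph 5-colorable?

The chromatic number is 4. C, D, E, F form a clique, so at least 4 colors are needed.
4 colors suffice: color red → {C}; color blue → {B, E}; color green → {A, F}; color yellow → {D}.
Since 5 ≥ 4, a proper 5-coloring certainly exists.

Yes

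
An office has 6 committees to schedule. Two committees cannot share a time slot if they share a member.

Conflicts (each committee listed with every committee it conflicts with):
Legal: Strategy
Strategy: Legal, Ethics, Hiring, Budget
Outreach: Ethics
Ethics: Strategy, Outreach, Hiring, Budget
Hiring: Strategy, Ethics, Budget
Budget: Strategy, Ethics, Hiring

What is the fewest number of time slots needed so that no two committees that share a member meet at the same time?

4

Strategy, Ethics, Hiring, Budget all conflict with each other, so at least 4 time slots are needed.
Using 4 time slots: Legal=1, Strategy=2, Outreach=2, Ethics=1, Hiring=3, Budget=4. Each listed conflict is separated.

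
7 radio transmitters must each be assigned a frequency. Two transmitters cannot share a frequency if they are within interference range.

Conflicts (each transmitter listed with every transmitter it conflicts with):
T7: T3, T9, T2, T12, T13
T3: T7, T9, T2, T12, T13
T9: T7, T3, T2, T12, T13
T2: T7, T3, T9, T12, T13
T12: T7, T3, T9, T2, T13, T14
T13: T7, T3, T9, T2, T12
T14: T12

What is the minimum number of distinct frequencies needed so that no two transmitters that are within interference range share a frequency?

6

T7, T3, T9, T2, T12, T13 are mutually in conflict, so at least 6 frequencies are needed.
A valid assignment using 6 frequencies: T7=3, T3=5, T9=6, T2=2, T12=1, T13=4, T14=2. Each listed conflict is separated.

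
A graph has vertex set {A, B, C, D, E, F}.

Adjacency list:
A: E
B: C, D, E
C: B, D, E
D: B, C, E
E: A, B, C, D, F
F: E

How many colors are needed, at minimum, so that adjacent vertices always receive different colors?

4

B, C, D, E are mutually adjacent (a clique of size 4), so at least 4 colors are needed.
4 colors suffice: color red → {E}; color blue → {A, B, F}; color green → {C}; color yellow → {D}. No two adjacent vertices share a color.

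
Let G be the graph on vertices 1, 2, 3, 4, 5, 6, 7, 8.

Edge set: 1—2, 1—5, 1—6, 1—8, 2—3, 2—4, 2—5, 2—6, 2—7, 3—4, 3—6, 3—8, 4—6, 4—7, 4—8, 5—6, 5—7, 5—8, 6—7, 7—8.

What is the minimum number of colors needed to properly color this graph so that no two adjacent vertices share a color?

4

2, 3, 4, 6 are pairwise adjacent (a clique of size 4), so at least 4 colors are needed.
4 colors suffice: color red → {2, 8}; color blue → {6}; color green → {4, 5}; color yellow → {1, 3, 7}. No two adjacent vertices share a color.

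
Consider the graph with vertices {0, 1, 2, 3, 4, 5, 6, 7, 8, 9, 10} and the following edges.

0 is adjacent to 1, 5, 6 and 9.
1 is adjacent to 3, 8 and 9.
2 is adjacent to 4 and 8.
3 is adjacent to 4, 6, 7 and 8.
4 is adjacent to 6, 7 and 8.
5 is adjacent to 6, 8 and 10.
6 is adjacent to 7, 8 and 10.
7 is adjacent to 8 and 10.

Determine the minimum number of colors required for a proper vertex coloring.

5

3, 4, 6, 7, 8 form a clique, so at least 5 colors are needed.
A valid assignment using 5 colors: 0=blue, 1=red, 2=red, 3=purple, 4=green, 5=green, 6=red, 7=yellow, 8=blue, 9=green, 10=blue. Each edge has distinct colors on its endpoints.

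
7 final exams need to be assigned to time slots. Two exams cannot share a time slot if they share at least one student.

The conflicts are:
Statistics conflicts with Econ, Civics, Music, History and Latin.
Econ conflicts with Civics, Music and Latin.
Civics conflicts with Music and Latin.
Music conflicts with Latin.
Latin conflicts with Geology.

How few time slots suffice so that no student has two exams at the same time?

Statistics, Econ, Civics, Music, Latin are mutually in conflict, so at least 5 time slots are needed.
Using 5 time slots: Statistics=2, Econ=3, Civics=4, Music=5, History=1, Latin=1, Geology=2. Every pair that conflicts lands in different time slots.

5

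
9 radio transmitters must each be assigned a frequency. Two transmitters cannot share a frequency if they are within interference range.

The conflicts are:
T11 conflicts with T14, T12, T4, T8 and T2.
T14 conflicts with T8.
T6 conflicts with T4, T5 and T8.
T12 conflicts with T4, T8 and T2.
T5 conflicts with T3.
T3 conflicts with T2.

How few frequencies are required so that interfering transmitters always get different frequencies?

3

T11, T12, T4 pairwise conflict, so at least 3 frequencies are needed.
3 frequencies suffice: frequency 1 → {T11, T6, T3}; frequency 2 → {T14, T12, T5}; frequency 3 → {T4, T8, T2}. Each listed conflict is separated.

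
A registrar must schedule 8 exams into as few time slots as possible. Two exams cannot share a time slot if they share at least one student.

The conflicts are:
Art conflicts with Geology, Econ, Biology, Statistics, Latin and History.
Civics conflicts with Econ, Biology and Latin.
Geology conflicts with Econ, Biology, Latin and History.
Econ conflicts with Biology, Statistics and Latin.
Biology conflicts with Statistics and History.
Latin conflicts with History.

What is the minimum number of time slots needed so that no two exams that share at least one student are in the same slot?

4

Art, Geology, Latin, History are mutually in conflict, so at least 4 time slots are needed.
4 time slots suffice: time slot 1 → {Art, Civics}; time slot 2 → {Econ, History}; time slot 3 → {Biology, Latin}; time slot 4 → {Geology, Statistics}. Every pair that conflicts lands in different time slots.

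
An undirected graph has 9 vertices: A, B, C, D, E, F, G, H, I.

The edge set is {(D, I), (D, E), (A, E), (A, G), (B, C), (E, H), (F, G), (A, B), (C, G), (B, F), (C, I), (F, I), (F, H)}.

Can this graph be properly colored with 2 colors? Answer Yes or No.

No

The cycle B-A-E-H-F-B has odd length 5, so it cannot be 2-colored; at least 3 colors are needed.
So 2 colors are not enough.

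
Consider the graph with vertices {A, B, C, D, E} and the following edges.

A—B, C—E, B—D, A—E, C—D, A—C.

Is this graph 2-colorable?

No

A, C, E form a triangle, so at least 3 colors are needed.
So 2 colors are not enough.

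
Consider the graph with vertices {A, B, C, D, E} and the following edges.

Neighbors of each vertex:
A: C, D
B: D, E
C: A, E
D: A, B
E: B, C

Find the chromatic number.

3

The cycle D-A-C-E-B-D has odd length 5, so it cannot be 2-colored; at least 3 colors are needed.
3 colors suffice: color 1 → {B, C}; color 2 → {A, E}; color 3 → {D}. Each edge has distinct colors on its endpoints.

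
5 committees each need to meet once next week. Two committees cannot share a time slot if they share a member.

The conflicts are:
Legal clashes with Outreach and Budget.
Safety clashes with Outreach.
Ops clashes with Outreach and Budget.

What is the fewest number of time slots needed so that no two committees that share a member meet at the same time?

2

Ops and Outreach conflict, so at least 2 time slots are needed.
2 time slots suffice: Legal=2, Safety=2, Ops=2, Outreach=1, Budget=1. Each listed conflict is separated.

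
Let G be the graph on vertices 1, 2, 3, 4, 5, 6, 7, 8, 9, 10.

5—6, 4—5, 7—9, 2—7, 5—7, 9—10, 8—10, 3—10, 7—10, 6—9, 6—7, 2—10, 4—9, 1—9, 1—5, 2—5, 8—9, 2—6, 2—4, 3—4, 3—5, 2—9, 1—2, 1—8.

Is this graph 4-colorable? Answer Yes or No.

The chromatic number is 4. 2, 6, 7, 9 form a clique, so at least 4 colors are needed.
4 colors suffice: 1=c, 2=a, 3=a, 4=c, 5=b, 6=d, 7=c, 8=a, 9=b, 10=d.
That is already a proper 4-coloring.

Yes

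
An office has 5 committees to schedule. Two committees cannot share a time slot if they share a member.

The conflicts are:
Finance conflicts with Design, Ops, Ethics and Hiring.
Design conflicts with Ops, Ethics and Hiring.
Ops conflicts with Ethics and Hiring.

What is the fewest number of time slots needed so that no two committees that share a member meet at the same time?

Finance, Design, Ops, Ethics all conflict with each other, so at least 4 time slots are needed.
Using 4 time slots: Finance=3, Design=1, Ops=2, Ethics=4, Hiring=4. No two conflicting committees share a time slot.

4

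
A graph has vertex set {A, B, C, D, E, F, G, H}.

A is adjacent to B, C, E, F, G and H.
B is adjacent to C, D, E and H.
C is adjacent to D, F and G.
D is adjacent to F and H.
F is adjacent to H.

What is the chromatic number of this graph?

3

A, B, E are mutually adjacent, so at least 3 colors are needed.
3 colors suffice: color 1 → {A, D}; color 2 → {B, F, G}; color 3 → {C, E, H}. Every edge joins two different colors.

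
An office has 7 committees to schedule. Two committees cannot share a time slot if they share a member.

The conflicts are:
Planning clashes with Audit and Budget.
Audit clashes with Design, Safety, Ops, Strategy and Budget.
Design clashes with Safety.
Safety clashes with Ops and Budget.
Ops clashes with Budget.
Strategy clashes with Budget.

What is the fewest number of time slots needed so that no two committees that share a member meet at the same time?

Audit, Safety, Ops, Budget pairwise conflict, so at least 4 time slots are needed.
4 time slots suffice: time slot 1 → {Audit}; time slot 2 → {Design, Budget}; time slot 3 → {Planning, Safety, Strategy}; time slot 4 → {Ops}. No two conflicting committees share a time slot.

4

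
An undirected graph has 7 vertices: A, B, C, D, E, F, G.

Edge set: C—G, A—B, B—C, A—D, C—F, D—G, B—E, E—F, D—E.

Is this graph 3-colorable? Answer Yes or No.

Yes

The chromatic number is 3. The cycle G-C-F-E-D-G has odd length 5, so it cannot be 2-colored; at least 3 colors are needed.
3 colors suffice: A=2, B=1, C=2, D=1, E=2, F=1, G=3.
That is already a proper 3-coloring.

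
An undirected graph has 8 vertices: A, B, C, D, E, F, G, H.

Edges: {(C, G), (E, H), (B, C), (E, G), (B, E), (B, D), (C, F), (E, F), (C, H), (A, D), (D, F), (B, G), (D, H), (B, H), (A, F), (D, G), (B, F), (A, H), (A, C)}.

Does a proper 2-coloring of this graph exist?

A, C, H form a triangle, so at least 3 colors are needed.
So 2 colors are not enough.

No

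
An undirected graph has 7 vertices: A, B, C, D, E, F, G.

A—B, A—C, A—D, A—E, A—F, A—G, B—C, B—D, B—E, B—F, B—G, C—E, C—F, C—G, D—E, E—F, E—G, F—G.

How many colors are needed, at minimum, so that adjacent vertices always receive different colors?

6

A, B, C, E, F, G form a clique, so at least 6 colors are needed.
6 colors suffice: color 1 → {A}; color 2 → {B}; color 3 → {E}; color 4 → {D, F}; color 5 → {C}; color 6 → {G}. Every edge joins two different colors.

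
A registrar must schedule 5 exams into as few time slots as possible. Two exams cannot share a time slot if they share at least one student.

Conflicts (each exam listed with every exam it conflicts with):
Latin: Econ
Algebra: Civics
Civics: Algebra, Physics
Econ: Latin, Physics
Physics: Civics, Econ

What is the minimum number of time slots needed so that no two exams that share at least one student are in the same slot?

2

Econ and Physics conflict, so at least 2 time slots are needed.
A valid assignment using 2 time slots: Latin=1, Algebra=1, Civics=2, Econ=2, Physics=1. Every pair that conflicts lands in different time slots.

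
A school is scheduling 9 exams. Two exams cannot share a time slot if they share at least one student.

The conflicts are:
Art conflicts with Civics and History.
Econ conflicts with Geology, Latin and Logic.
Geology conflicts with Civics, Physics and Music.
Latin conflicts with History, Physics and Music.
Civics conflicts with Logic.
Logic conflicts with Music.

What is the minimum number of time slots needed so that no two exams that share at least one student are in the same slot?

2

Econ and Logic conflict, so at least 2 time slots are needed.
A valid assignment using 2 time slots: Art=1, Econ=2, Geology=1, Latin=1, Civics=2, History=2, Logic=1, Physics=2, Music=2. Each listed conflict is separated.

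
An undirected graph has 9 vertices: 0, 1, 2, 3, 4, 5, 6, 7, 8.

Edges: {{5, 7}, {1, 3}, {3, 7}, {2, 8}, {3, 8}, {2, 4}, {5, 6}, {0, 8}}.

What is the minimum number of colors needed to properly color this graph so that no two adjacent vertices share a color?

2

1 and 3 are adjacent, so at least 2 colors are needed.
2 colors suffice: color red → {0, 2, 3, 5}; color blue → {1, 4, 6, 7, 8}. Each edge has distinct colors on its endpoints.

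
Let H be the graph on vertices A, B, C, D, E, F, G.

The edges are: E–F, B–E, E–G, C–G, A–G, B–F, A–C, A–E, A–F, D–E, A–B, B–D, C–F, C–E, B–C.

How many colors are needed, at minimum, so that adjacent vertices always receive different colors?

A, B, C, E, F are pairwise adjacent (a clique of size 5), so at least 5 colors are needed.
5 colors suffice: A=green, B=blue, C=yellow, D=green, E=red, F=purple, G=blue. No two adjacent vertices share a color.

5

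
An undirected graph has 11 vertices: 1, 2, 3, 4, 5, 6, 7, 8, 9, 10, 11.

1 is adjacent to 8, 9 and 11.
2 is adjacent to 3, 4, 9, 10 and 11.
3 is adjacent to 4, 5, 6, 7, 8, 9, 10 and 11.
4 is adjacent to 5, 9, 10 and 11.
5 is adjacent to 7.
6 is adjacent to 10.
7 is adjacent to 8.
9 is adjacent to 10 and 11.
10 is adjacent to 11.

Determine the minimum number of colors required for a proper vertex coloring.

2, 3, 4, 9, 10, 11 are pairwise adjacent (a clique of size 6), so at least 6 colors are needed.
6 colors suffice: 1=red, 2=orange, 3=red, 4=blue, 5=green, 6=blue, 7=blue, 8=green, 9=green, 10=yellow, 11=purple. No two adjacent vertices share a color.

6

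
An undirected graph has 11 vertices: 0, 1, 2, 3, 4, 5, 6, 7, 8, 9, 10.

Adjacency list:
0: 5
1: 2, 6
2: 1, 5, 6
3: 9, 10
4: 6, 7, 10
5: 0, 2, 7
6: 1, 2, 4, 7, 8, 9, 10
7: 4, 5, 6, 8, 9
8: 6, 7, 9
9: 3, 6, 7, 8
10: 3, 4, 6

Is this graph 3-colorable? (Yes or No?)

6, 7, 8, 9 are pairwise adjacent (a clique of size 4), so at least 4 colors are needed.
So 3 colors are not enough.

No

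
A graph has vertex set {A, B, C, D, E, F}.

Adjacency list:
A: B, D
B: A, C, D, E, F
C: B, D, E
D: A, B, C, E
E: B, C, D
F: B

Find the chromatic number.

B, C, D, E are pairwise adjacent (a clique of size 4), so at least 4 colors are needed.
4 colors suffice: color 1 → {B}; color 2 → {D, F}; color 3 → {A, C}; color 4 → {E}. Each edge has distinct colors on its endpoints.

4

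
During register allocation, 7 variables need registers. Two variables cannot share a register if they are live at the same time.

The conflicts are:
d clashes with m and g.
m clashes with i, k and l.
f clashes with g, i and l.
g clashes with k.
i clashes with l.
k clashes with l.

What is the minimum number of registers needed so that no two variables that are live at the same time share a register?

3

f, i, l all conflict with each other, so at least 3 registers are needed.
3 registers suffice: d=3, m=2, f=2, g=1, i=3, k=3, l=1. Each listed conflict is separated.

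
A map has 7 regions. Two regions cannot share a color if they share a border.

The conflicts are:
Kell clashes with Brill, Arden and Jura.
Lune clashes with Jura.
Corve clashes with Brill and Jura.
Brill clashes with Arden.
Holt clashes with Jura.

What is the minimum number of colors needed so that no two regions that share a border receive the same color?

Kell, Brill, Arden pairwise conflict, so at least 3 colors are needed.
3 colors suffice: color 1 → {Brill, Jura}; color 2 → {Kell, Lune, Corve, Holt}; color 3 → {Arden}. No two conflicting regions share a color.

3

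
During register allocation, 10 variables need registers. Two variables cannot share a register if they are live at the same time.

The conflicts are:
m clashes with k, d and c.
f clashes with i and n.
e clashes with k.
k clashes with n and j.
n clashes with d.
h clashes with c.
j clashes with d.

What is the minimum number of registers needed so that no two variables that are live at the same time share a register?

j and d conflict, so at least 2 registers are needed.
2 registers suffice: register 1 → {f, k, d, c}; register 2 → {m, i, e, n, h, j}. Every pair that conflicts lands in different registers.

2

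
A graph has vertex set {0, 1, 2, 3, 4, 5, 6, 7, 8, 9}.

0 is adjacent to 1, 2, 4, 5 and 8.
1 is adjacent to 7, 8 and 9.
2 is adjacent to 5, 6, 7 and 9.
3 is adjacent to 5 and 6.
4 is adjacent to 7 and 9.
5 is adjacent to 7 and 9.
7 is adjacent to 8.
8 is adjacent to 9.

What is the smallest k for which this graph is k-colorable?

1, 8, 9 form a triangle, so at least 3 colors are needed.
3 colors suffice: color red → {0, 3, 7, 9}; color blue → {1, 4, 5, 6}; color green → {2, 8}. Every edge joins two different colors.

3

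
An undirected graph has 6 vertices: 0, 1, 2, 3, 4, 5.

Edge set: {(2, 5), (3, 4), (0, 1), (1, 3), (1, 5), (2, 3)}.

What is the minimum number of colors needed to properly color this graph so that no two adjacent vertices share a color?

3 and 4 are adjacent, so at least 2 colors are needed.
One proper 2-coloring: 0=red, 1=blue, 2=blue, 3=red, 4=blue, 5=red. Every edge joins two different colors.

2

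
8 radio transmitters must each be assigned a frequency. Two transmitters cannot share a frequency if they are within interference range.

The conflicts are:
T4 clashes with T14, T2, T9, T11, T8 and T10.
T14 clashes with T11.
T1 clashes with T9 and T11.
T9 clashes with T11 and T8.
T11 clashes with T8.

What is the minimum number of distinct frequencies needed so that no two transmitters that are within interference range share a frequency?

4

T4, T9, T11, T8 all conflict with each other, so at least 4 frequencies are needed.
4 frequencies suffice: frequency 1 → {T4, T1}; frequency 2 → {T2, T11, T10}; frequency 3 → {T14, T9}; frequency 4 → {T8}. Every pair that conflicts lands in different frequencies.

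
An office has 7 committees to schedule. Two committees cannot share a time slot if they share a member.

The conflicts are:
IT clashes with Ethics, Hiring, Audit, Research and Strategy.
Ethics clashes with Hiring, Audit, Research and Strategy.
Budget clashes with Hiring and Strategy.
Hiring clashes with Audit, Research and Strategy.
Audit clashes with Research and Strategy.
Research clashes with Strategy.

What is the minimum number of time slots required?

IT, Ethics, Hiring, Audit, Research, Strategy pairwise conflict, so at least 6 time slots are needed.
6 time slots suffice: time slot 1 → {Hiring}; time slot 2 → {Strategy}; time slot 3 → {Ethics, Budget}; time slot 4 → {Research}; time slot 5 → {IT}; time slot 6 → {Audit}. Each listed conflict is separated.

6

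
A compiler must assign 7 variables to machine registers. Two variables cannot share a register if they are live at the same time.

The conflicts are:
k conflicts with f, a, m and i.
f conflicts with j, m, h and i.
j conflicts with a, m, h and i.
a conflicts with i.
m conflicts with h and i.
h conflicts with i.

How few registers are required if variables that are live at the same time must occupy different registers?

5

f, j, m, h, i all conflict with each other, so at least 5 registers are needed.
Using 5 registers: k=4, f=2, j=4, a=2, m=3, h=5, i=1. Every pair that conflicts lands in different registers.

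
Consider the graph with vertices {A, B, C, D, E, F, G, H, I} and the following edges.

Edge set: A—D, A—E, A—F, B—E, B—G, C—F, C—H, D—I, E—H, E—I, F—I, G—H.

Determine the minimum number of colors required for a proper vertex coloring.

The cycle E-I-F-C-H-E has odd length 5, so it cannot be 2-colored; at least 3 colors are needed.
A valid assignment using 3 colors: A=blue, B=blue, C=green, D=red, E=red, F=red, G=red, H=blue, I=blue. Each edge has distinct colors on its endpoints.

3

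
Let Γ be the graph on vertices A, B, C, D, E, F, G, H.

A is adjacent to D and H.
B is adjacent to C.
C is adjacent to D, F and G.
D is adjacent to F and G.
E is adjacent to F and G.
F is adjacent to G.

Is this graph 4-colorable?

Yes

The chromatic number is 4. C, D, F, G form a clique, so at least 4 colors are needed.
4 colors suffice: color 1 → {B, D, E, H}; color 2 → {A, C}; color 3 → {F}; color 4 → {G}.
That is already a proper 4-coloring.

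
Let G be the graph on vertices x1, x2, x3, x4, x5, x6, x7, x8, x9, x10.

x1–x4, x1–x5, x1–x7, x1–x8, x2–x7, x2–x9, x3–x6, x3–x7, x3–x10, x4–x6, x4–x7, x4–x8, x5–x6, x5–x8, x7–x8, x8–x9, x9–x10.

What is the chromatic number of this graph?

4

x1, x4, x7, x8 are mutually adjacent (a clique of size 4), so at least 4 colors are needed.
A valid assignment using 4 colors: x1=4, x2=2, x3=3, x4=3, x5=1, x6=2, x7=1, x8=2, x9=1, x10=2. No two adjacent vertices share a color.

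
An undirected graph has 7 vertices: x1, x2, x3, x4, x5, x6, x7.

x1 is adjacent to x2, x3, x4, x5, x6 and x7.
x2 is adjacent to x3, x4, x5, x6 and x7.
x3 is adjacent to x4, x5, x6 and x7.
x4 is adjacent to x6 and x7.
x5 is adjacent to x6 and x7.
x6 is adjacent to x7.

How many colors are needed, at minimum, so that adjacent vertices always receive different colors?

x1, x2, x3, x4, x6, x7 are mutually adjacent (a clique of size 6), so at least 6 colors are needed.
One proper 6-coloring: x1=2, x2=3, x3=1, x4=6, x5=6, x6=5, x7=4. No two adjacent vertices share a color.

6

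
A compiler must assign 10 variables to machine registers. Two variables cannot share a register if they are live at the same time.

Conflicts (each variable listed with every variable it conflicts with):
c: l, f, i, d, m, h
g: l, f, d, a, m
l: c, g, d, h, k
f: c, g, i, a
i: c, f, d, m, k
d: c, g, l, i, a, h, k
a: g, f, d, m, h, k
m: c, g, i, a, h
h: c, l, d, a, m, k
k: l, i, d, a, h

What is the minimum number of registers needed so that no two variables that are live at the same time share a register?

4

d, a, h, k pairwise conflict, so at least 4 registers are needed.
4 registers suffice: register 1 → {f, d, m}; register 2 → {l, i, a}; register 3 → {c, g, k}; register 4 → {h}. Each listed conflict is separated.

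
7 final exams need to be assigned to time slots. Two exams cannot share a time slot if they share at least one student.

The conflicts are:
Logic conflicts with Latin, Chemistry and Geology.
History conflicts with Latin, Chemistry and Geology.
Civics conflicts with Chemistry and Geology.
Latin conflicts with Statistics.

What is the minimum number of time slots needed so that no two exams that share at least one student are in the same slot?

2

Civics and Geology conflict, so at least 2 time slots are needed.
2 time slots suffice: time slot 1 → {Latin, Chemistry, Geology}; time slot 2 → {Logic, History, Civics, Statistics}. Each listed conflict is separated.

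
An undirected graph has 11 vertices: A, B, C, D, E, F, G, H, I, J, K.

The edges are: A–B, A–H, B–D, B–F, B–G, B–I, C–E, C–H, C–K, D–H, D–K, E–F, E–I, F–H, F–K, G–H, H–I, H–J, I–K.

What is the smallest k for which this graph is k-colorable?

A and B are adjacent, so at least 2 colors are needed.
One proper 2-coloring: A=2, B=1, C=2, D=2, E=1, F=2, G=2, H=1, I=2, J=2, K=1. Every edge joins two different colors.

2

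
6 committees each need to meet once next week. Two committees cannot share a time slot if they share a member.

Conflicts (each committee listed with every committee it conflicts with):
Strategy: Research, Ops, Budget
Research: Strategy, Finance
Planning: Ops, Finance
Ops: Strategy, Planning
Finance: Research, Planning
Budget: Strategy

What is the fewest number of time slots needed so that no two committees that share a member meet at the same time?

The cycle Finance-Research-Strategy-Ops-Planning-Finance has odd length 5, so it cannot be 2-colored; at least 3 time slots are needed.
A valid assignment using 3 time slots: Strategy=1, Research=2, Planning=1, Ops=2, Finance=3, Budget=2. Every pair that conflicts lands in different time slots.

3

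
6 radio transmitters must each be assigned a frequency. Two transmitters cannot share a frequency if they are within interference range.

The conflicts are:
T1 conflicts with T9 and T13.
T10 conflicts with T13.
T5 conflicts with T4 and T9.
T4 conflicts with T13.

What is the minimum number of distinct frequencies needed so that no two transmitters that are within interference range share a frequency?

The cycle T1-T9-T5-T4-T13-T1 has odd length 5, so it cannot be 2-colored; at least 3 frequencies are needed.
3 frequencies suffice: T1=3, T10=2, T5=1, T4=2, T9=2, T13=1. Each listed conflict is separated.

3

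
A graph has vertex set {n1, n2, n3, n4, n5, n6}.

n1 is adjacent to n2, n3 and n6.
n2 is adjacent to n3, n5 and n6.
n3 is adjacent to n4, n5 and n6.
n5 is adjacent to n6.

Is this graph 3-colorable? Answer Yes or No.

No

n2, n3, n5, n6 form a clique, so at least 4 colors are needed.
So 3 colors are not enough.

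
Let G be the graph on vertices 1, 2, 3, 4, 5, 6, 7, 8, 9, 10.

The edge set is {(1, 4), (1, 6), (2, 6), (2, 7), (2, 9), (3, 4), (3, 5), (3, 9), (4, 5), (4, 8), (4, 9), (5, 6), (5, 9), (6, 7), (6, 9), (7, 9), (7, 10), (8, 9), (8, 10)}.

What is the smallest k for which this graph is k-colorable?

4

2, 6, 7, 9 are pairwise adjacent (a clique of size 4), so at least 4 colors are needed.
4 colors suffice: 1=a, 2=d, 3=d, 4=b, 5=c, 6=b, 7=c, 8=c, 9=a, 10=a. No two adjacent vertices share a color.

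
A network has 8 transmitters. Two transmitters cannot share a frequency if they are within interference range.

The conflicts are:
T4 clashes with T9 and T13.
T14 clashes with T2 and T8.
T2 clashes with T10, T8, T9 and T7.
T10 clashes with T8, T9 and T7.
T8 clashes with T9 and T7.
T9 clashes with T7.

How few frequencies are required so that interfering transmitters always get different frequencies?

T2, T10, T8, T9, T7 all conflict with each other, so at least 5 frequencies are needed.
5 frequencies suffice: T4=1, T14=3, T2=1, T10=5, T8=2, T9=3, T7=4, T13=2. No two conflicting transmitters share a frequency.

5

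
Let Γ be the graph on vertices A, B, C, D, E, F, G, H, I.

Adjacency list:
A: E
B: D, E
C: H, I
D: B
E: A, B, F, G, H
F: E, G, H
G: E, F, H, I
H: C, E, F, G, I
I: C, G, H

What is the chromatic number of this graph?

4

E, F, G, H are mutually adjacent (a clique of size 4), so at least 4 colors are needed.
A valid assignment using 4 colors: A=blue, B=blue, C=green, D=red, E=red, F=yellow, G=green, H=blue, I=red. No two adjacent vertices share a color.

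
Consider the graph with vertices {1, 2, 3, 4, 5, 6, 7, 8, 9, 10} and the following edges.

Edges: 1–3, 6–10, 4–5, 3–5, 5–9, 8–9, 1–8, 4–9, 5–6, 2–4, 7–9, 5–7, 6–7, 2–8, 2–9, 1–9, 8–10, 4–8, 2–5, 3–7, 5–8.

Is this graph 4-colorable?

2, 4, 5, 8, 9 are mutually adjacent (a clique of size 5), so at least 5 colors are needed.
So 4 colors are not enough.

No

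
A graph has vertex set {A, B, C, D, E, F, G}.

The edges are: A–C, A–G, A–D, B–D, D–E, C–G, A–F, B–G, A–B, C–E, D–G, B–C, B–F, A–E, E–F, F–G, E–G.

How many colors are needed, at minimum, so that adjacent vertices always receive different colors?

A, B, C, G form a clique, so at least 4 colors are needed.
One proper 4-coloring: A=2, B=3, C=4, D=4, E=3, F=4, G=1. No two adjacent vertices share a color.

4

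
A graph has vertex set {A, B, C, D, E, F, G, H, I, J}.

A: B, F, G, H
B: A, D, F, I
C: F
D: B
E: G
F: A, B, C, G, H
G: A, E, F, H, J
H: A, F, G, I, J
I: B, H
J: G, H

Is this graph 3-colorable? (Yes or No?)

No

A, F, G, H form a clique, so at least 4 colors are needed.
So 3 colors are not enough.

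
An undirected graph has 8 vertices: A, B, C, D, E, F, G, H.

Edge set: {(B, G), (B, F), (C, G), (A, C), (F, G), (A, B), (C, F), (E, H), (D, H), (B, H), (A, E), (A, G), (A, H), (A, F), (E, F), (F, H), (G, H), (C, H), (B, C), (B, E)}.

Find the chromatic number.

A, B, C, F, G, H form a clique, so at least 6 colors are needed.
6 colors suffice: color 1 → {H}; color 2 → {D, F}; color 3 → {B}; color 4 → {A}; color 5 → {C, E}; color 6 → {G}. Every edge joins two different colors.

6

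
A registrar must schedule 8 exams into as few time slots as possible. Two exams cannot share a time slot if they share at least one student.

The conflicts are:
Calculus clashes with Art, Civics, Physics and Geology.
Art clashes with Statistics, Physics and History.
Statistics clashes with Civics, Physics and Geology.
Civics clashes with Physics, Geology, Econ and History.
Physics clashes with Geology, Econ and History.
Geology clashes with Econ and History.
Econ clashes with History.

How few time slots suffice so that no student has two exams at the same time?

5

Civics, Physics, Geology, Econ, History pairwise conflict, so at least 5 time slots are needed.
A valid assignment using 5 time slots: Calculus=4, Art=2, Statistics=4, Civics=2, Physics=1, Geology=3, Econ=5, History=4. No two conflicting exams share a time slot.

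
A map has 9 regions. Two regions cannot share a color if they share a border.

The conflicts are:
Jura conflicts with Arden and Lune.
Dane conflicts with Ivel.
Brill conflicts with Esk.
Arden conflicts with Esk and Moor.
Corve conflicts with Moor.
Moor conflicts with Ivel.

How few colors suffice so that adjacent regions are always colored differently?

Arden and Esk conflict, so at least 2 colors are needed.
2 colors suffice: Jura=2, Dane=2, Brill=1, Arden=1, Esk=2, Lune=1, Corve=1, Moor=2, Ivel=1. Each listed conflict is separated.

2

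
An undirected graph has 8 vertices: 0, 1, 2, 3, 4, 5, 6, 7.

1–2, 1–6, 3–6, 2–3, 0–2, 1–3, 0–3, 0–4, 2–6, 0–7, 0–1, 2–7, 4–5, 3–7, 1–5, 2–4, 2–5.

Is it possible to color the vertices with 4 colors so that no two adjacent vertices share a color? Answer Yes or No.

The chromatic number is 4. 1, 2, 3, 6 form a clique, so at least 4 colors are needed.
4 colors suffice: color a → {2}; color b → {3, 5}; color c → {1, 4, 7}; color d → {0, 6}.
That is already a proper 4-coloring.

Yes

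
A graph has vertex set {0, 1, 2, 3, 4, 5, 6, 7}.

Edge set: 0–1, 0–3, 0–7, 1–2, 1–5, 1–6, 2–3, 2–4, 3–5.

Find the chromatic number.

2

3 and 5 are adjacent, so at least 2 colors are needed.
2 colors suffice: color red → {1, 3, 4, 7}; color blue → {0, 2, 5, 6}. Every edge joins two different colors.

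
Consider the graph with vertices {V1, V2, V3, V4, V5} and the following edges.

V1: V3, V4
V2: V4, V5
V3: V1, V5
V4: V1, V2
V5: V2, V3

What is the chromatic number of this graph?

The cycle V2-V5-V3-V1-V4-V2 has odd length 5, so it cannot be 2-colored; at least 3 colors are needed.
3 colors suffice: color 1 → {V3, V4}; color 2 → {V1, V5}; color 3 → {V2}. Each edge has distinct colors on its endpoints.

3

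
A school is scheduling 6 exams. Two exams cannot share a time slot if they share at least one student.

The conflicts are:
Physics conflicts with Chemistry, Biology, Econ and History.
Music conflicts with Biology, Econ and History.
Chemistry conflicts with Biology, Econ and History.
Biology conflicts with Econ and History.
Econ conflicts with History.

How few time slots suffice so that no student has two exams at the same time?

5

Physics, Chemistry, Biology, Econ, History all conflict with each other, so at least 5 time slots are needed.
A valid assignment using 5 time slots: Physics=4, Music=4, Chemistry=5, Biology=1, Econ=3, History=2. No two conflicting exams share a time slot.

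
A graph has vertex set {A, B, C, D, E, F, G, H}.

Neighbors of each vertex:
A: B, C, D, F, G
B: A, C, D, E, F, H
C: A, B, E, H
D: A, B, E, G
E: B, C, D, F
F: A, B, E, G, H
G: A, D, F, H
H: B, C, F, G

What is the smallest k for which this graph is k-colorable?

3

B, C, H form a triangle, so at least 3 colors are needed.
3 colors suffice: color red → {B, G}; color blue → {A, E, H}; color green → {C, D, F}. Every edge joins two different colors.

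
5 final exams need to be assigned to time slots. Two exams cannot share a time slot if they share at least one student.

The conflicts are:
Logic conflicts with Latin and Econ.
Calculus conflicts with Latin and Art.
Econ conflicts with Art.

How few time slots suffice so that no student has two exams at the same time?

3

The cycle Econ-Art-Calculus-Latin-Logic-Econ has odd length 5, so it cannot be 2-colored; at least 3 time slots are needed.
3 time slots suffice: Logic=2, Calculus=1, Latin=3, Econ=1, Art=2. Every pair that conflicts lands in different time slots.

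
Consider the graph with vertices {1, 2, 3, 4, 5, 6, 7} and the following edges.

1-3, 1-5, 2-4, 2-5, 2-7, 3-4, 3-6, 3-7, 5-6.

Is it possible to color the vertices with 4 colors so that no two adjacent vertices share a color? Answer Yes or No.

Yes

The chromatic number is 3. The cycle 1-3-4-2-5-1 has odd length 5, so it cannot be 2-colored; at least 3 colors are needed.
3 colors suffice: color red → {2, 3}; color blue → {4, 5, 7}; color green → {1, 6}.
Since 4 ≥ 3, a proper 4-coloring certainly exists.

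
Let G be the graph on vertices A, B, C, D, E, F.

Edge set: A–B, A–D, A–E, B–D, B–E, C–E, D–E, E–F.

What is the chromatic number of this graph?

A, B, D, E form a clique, so at least 4 colors are needed.
4 colors suffice: A=yellow, B=green, C=blue, D=blue, E=red, F=blue. Each edge has distinct colors on its endpoints.

4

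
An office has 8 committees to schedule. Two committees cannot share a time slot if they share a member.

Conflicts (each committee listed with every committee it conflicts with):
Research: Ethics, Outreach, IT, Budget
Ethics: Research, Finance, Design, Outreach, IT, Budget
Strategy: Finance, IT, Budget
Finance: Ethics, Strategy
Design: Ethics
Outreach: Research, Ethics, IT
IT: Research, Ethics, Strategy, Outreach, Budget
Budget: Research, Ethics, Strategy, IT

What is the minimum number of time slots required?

Research, Ethics, Outreach, IT pairwise conflict, so at least 4 time slots are needed.
4 time slots suffice: time slot 1 → {Ethics, Strategy}; time slot 2 → {Finance, Design, IT}; time slot 3 → {Outreach, Budget}; time slot 4 → {Research}. No two conflicting committees share a time slot.

4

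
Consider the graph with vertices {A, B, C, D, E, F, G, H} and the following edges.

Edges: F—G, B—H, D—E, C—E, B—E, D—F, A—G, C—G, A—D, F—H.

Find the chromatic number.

The cycle G-A-D-E-C-G has odd length 5, so it cannot be 2-colored; at least 3 colors are needed.
3 colors suffice: color 1 → {D, G, H}; color 2 → {A, E, F}; color 3 → {B, C}. Each edge has distinct colors on its endpoints.

3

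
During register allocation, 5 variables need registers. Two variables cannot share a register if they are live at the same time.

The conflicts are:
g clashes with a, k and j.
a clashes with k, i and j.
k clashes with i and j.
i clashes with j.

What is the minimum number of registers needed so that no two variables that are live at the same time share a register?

4

g, a, k, j all conflict with each other, so at least 4 registers are needed.
4 registers suffice: g=4, a=1, k=2, i=4, j=3. No two conflicting variables share a register.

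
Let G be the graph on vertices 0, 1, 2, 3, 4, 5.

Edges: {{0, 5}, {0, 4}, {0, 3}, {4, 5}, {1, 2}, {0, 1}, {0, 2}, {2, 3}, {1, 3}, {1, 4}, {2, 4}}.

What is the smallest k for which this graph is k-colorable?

0, 1, 2, 4 are pairwise adjacent (a clique of size 4), so at least 4 colors are needed.
A valid assignment using 4 colors: 0=a, 1=c, 2=b, 3=d, 4=d, 5=b. No two adjacent vertices share a color.

4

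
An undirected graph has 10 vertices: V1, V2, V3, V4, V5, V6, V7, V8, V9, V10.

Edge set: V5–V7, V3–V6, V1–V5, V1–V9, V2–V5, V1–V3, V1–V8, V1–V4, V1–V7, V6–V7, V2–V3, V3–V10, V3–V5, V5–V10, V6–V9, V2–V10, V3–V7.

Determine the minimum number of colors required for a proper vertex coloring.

V1, V3, V5, V7 are pairwise adjacent (a clique of size 4), so at least 4 colors are needed.
4 colors suffice: color 1 → {V3, V4, V8, V9}; color 2 → {V1, V6, V10}; color 3 → {V5}; color 4 → {V2, V7}. Every edge joins two different colors.

4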